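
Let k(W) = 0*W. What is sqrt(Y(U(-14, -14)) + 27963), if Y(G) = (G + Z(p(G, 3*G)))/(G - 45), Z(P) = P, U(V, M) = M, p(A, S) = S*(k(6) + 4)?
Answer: sqrt(97349941)/59 ≈ 167.23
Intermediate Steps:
k(W) = 0
p(A, S) = 4*S (p(A, S) = S*(0 + 4) = S*4 = 4*S)
Y(G) = 13*G/(-45 + G) (Y(G) = (G + 4*(3*G))/(G - 45) = (G + 12*G)/(-45 + G) = (13*G)/(-45 + G) = 13*G/(-45 + G))
sqrt(Y(U(-14, -14)) + 27963) = sqrt(13*(-14)/(-45 - 14) + 27963) = sqrt(13*(-14)/(-59) + 27963) = sqrt(13*(-14)*(-1/59) + 27963) = sqrt(182/59 + 27963) = sqrt(1649999/59) = sqrt(97349941)/59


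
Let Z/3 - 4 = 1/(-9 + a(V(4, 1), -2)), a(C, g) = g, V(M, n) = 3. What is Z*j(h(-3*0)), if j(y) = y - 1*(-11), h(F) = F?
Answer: 129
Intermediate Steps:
j(y) = 11 + y (j(y) = y + 11 = 11 + y)
Z = 129/11 (Z = 12 + 3/(-9 - 2) = 12 + 3/(-11) = 12 + 3*(-1/11) = 12 - 3/11 = 129/11 ≈ 11.727)
Z*j(h(-3*0)) = 129*(11 - 3*0)/11 = 129*(11 + 0)/11 = (129/11)*11 = 129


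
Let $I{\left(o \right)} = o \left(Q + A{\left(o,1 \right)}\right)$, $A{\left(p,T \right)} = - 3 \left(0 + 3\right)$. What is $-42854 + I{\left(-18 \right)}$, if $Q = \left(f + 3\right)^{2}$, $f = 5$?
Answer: $-43844$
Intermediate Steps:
$Q = 64$ ($Q = \left(5 + 3\right)^{2} = 8^{2} = 64$)
$A{\left(p,T \right)} = -9$ ($A{\left(p,T \right)} = \left(-3\right) 3 = -9$)
$I{\left(o \right)} = 55 o$ ($I{\left(o \right)} = o \left(64 - 9\right) = o 55 = 55 o$)
$-42854 + I{\left(-18 \right)} = -42854 + 55 \left(-18\right) = -42854 - 990 = -43844$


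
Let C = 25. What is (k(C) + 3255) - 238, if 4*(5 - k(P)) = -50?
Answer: 6069/2 ≈ 3034.5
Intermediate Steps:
k(P) = 35/2 (k(P) = 5 - ¼*(-50) = 5 + 25/2 = 35/2)
(k(C) + 3255) - 238 = (35/2 + 3255) - 238 = 6545/2 - 238 = 6069/2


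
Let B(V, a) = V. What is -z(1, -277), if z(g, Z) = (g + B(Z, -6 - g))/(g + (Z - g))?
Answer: -276/277 ≈ -0.99639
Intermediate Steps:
z(g, Z) = (Z + g)/Z (z(g, Z) = (g + Z)/(g + (Z - g)) = (Z + g)/Z)
-z(1, -277) = -(-277 + 1)/(-277) = -(-1)*(-276)/277 = -1*276/277 = -276/277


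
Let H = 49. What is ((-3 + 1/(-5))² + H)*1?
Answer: 1481/25 ≈ 59.240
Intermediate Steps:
((-3 + 1/(-5))² + H)*1 = ((-3 + 1/(-5))² + 49)*1 = ((-3 - ⅕)² + 49)*1 = ((-16/5)² + 49)*1 = (256/25 + 49)*1 = (1481/25)*1 = 1481/25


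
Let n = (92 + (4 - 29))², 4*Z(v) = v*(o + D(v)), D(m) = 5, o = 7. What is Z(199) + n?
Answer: 5086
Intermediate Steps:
Z(v) = 3*v (Z(v) = (v*(7 + 5))/4 = (v*12)/4 = (12*v)/4 = 3*v)
n = 4489 (n = (92 - 25)² = 67² = 4489)
Z(199) + n = 3*199 + 4489 = 597 + 4489 = 5086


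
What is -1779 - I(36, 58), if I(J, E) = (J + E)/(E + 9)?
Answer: -119287/67 ≈ -1780.4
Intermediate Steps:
I(J, E) = (E + J)/(9 + E)
-1779 - I(36, 58) = -1779 - (58 + 36)/(9 + 58) = -1779 - 94/67 = -119287/67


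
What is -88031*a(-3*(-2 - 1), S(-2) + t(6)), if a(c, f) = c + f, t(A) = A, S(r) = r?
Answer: -1144403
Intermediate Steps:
-88031*a(-3*(-2 - 1), S(-2) + t(6)) = -88031*(-3*(-2 - 1) + (-2 + 6)) = -88031*(-3*(-3) + 4) = -88031*(9 + 4) = -88031*13 = -1144403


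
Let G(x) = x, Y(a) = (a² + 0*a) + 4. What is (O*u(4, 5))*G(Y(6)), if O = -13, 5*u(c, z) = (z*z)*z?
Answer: -13000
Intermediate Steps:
Y(a) = 4 + a² (Y(a) = (a² + 0) + 4 = a² + 4 = 4 + a²)
u(c, z) = z³/5 (u(c, z) = ((z*z)*z)/5 = (z²*z)/5 = z³/5)
(O*u(4, 5))*G(Y(6)) = (-13*5³/5)*(4 + 6²) = (-13*125/5)*(4 + 36) = -13*25*40 = -325*40 = -13000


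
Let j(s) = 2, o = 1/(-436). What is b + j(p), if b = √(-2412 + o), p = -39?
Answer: 2 + I*√114627997/218 ≈ 2.0 + 49.112*I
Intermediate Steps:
o = -1/436 ≈ -0.0022936
b = I*√114627997/218 (b = √(-2412 - 1/436) = √(-1051633/436) = I*√114627997/218 ≈ 49.112*I)
b + j(p) = I*√114627997/218 + 2 = 2 + I*√114627997/218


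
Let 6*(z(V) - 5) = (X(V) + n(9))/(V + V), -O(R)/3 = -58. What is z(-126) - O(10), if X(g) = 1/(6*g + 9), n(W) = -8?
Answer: -190873439/1129464 ≈ -168.99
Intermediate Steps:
X(g) = 1/(9 + 6*g)
O(R) = 174 (O(R) = -3*(-58) = 174)
z(V) = 5 + (-8 + 1/(3*(3 + 2*V)))/(12*V) (z(V) = 5 + ((1/(3*(3 + 2*V)) - 8)/(V + V))/6 = 5 + ((-8 + 1/(3*(3 + 2*V)))/((2*V)))/6 = 5 + ((-8 + 1/(3*(3 + 2*V)))*(1/(2*V)))/6 = 5 + ((-8 + 1/(3*(3 + 2*V)))/(2*V))/6 = 5 + (-8 + 1/(3*(3 + 2*V)))/(12*V))
z(-126) - O(10) = (1/36)*(-71 + 360*(-126)² + 492*(-126))/(-126*(3 + 2*(-126))) - 1*174 = (1/36)*(-1/126)*(-71 + 360*15876 - 61992)/(3 - 252) - 174 = (1/36)*(-1/126)*(-71 + 5715360 - 61992)/(-249) - 174 = (1/36)*(-1/126)*(-1/249)*5653297 - 174 = 5653297/1129464 - 174 = -190873439/1129464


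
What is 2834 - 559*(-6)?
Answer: 6188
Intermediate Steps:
2834 - 559*(-6) = 2834 + 3354 = 6188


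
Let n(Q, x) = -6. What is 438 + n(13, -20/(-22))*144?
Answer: -426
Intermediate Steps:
438 + n(13, -20/(-22))*144 = 438 - 6*144 = 438 - 864 = -426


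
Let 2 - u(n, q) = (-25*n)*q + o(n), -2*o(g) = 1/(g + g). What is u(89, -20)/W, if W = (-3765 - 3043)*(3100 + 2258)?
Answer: 5280429/4328635328 ≈ 0.0012199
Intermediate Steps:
W = -36477264 (W = -6808*5358 = -36477264)
o(g) = -1/(4*g) (o(g) = -1/(2*(g + g)) = -1/(2*g)/2 = -1/(4*g))
u(n, q) = 2 + 1/(4*n) + 25*n*q (u(n, q) = 2 - ((-25*n)*q - 1/(4*n)) = 2 - (-25*n*q - 1/(4*n)) = 2 - (-1/(4*n) - 25*n*q) = 2 + (1/(4*n) + 25*n*q) = 2 + 1/(4*n) + 25*n*q)
u(89, -20)/W = (2 + (¼)/89 + 25*89*(-20))/(-36477264) = (2 + (¼)*(1/89) - 44500)*(-1/36477264) = (2 + 1/356 - 44500)*(-1/36477264) = -15841287/356*(-1/36477264) = 5280429/4328635328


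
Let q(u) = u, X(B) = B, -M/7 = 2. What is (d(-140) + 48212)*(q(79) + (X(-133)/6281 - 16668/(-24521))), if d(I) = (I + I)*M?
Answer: 639593228732408/154016401 ≈ 4.1528e+6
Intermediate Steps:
M = -14 (M = -7*2 = -14)
d(I) = -28*I (d(I) = (I + I)*(-14) = (2*I)*(-14) = -28*I)
(d(-140) + 48212)*(q(79) + (X(-133)/6281 - 16668/(-24521))) = (-28*(-140) + 48212)*(79 + (-133/6281 - 16668/(-24521))) = (3920 + 48212)*(79 + (-133*1/6281 - 16668*(-1/24521))) = 52132*(79 + (-133/6281 + 16668/24521)) = 52132*(79 + 101430415/154016401) = 52132*(12268726094/154016401) = 639593228732408/154016401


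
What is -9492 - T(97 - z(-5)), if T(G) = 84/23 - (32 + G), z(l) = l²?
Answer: -216008/23 ≈ -9391.7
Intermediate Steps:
T(G) = -652/23 - G (T(G) = 84*(1/23) + (-32 - G) = 84/23 + (-32 - G) = -652/23 - G)
-9492 - T(97 - z(-5)) = -9492 - (-652/23 - (97 - 1*(-5)²)) = -9492 - (-652/23 - (97 - 1*25)) = -9492 - (-652/23 - (97 - 25)) = -9492 - (-652/23 - 1*72) = -9492 - (-652/23 - 72) = -9492 - 1*(-2308/23) = -9492 + 2308/23 = -216008/23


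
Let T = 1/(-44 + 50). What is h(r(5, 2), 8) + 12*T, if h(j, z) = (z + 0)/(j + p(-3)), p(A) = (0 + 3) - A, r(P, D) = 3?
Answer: 26/9 ≈ 2.8889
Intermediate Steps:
p(A) = 3 - A
T = ⅙ (T = 1/6 = ⅙ ≈ 0.16667)
h(j, z) = z/(6 + j) (h(j, z) = (z + 0)/(j + (3 - 1*(-3))) = z/(j + (3 + 3)) = z/(j + 6) = z/(6 + j))
h(r(5, 2), 8) + 12*T = 8/(6 + 3) + 12*(⅙) = 8/9 + 2 = 26/9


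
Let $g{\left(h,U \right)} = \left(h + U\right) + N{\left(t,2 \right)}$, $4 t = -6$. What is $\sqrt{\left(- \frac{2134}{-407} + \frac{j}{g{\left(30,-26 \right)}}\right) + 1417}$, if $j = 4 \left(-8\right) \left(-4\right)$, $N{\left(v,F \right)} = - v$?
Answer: $\frac{5 \sqrt{9577931}}{407} \approx 38.02$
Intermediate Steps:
$t = - \frac{3}{2}$ ($t = \frac{1}{4} \left(-6\right) = - \frac{3}{2} \approx -1.5$)
$g{\left(h,U \right)} = \frac{3}{2} + U + h$ ($g{\left(h,U \right)} = \left(h + U\right) - - \frac{3}{2} = \left(U + h\right) + \frac{3}{2} = \frac{3}{2} + U + h$)
$j = 128$ ($j = \left(-32\right) \left(-4\right) = 128$)
$\sqrt{\left(- \frac{2134}{-407} + \frac{j}{g{\left(30,-26 \right)}}\right) + 1417} = \sqrt{\left(- \frac{2134}{-407} + \frac{128}{\frac{3}{2} - 26 + 30}\right) + 1417} = \sqrt{\left(\left(-2134\right) \left(- \frac{1}{407}\right) + \frac{128}{\frac{11}{2}}\right) + 1417} = \sqrt{\left(\frac{194}{37} + 128 \cdot \frac{2}{11}\right) + 1417} = \sqrt{\left(\frac{194}{37} + \frac{256}{11}\right) + 1417} = \sqrt{\frac{11606}{407} + 1417} = \sqrt{\frac{588325}{407}} = \frac{5 \sqrt{9577931}}{407}$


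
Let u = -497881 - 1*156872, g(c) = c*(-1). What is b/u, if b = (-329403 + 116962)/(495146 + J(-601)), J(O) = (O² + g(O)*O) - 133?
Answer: 212441/324111246789 ≈ 6.5546e-7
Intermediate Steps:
g(c) = -c
J(O) = -133 (J(O) = (O² + (-O)*O) - 133 = (O² - O²) - 133 = 0 - 133 = -133)
b = -212441/495013 (b = (-329403 + 116962)/(495146 - 133) = -212441/495013 ≈ -0.42916)
u = -654753 (u = -497881 - 156872 = -654753)
b/u = -212441/495013/(-654753) = -212441/495013*(-1/654753) = 212441/324111246789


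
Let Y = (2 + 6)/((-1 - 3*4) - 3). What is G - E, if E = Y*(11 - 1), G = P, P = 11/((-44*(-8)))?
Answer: 161/32 ≈ 5.0313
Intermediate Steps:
P = 1/32 (P = 11/352 = 11*(1/352) = 1/32 ≈ 0.031250)
Y = -½ (Y = 8/((-1 - 12) - 3) = 8/(-13 - 3) = 8/(-16) = 8*(-1/16) = -½ ≈ -0.50000)
G = 1/32 ≈ 0.031250
E = -5 (E = -(11 - 1)/2 = -½*10 = -5)
G - E = 1/32 - 1*(-5) = 1/32 + 5 = 161/32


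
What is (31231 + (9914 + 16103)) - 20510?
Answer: 36738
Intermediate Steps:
(31231 + (9914 + 16103)) - 20510 = (31231 + 26017) - 20510 = 57248 - 20510 = 36738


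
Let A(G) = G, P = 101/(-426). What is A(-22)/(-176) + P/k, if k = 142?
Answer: 14921/120984 ≈ 0.12333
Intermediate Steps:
P = -101/426 (P = 101*(-1/426) = -101/426 ≈ -0.23709)
A(-22)/(-176) + P/k = -22/(-176) - 101/426/142 = -22*(-1/176) - 101/426*1/142 = ⅛ - 101/60492 = 14921/120984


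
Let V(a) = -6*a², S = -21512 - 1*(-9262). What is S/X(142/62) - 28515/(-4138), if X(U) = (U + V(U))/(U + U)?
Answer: 630814885/326902 ≈ 1929.7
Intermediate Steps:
S = -12250 (S = -21512 + 9262 = -12250)
X(U) = (U - 6*U²)/(2*U) (X(U) = (U - 6*U²)/(U + U) = (U - 6*U²)/((2*U)) = (U - 6*U²)*(1/(2*U)) = (U - 6*U²)/(2*U))
S/X(142/62) - 28515/(-4138) = -12250/(½ - 426/62) - 28515/(-4138) = -12250/(½ - 426/62) - 28515*(-1/4138) = -12250/(½ - 3*71/31) + 28515/4138 = -12250/(½ - 213/31) + 28515/4138 = -12250/(-395/62) + 28515/4138 = -12250*(-62/395) + 28515/4138 = 151900/79 + 28515/4138 = 630814885/326902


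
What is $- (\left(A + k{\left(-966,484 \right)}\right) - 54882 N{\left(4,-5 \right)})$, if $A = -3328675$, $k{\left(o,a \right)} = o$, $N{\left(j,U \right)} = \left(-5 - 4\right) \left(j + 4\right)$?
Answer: $-621863$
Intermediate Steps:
$N{\left(j,U \right)} = -36 - 9 j$ ($N{\left(j,U \right)} = - 9 \left(4 + j\right) = -36 - 9 j$)
$- (\left(A + k{\left(-966,484 \right)}\right) - 54882 N{\left(4,-5 \right)}) = - (\left(-3328675 - 966\right) - 54882 \left(-36 - 36\right)) = - (-3329641 - 54882 \left(-36 - 36\right)) = - (-3329641 - -3951504) = - (-3329641 + 3951504) = \left(-1\right) 621863 = -621863$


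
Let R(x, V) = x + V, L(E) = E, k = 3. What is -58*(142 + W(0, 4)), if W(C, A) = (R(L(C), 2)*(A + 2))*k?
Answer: -10324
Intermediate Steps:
R(x, V) = V + x
W(C, A) = 3*(2 + A)*(2 + C) (W(C, A) = ((2 + C)*(A + 2))*3 = ((2 + C)*(2 + A))*3 = ((2 + A)*(2 + C))*3 = 3*(2 + A)*(2 + C))
-58*(142 + W(0, 4)) = -58*(142 + 3*(2 + 4)*(2 + 0)) = -58*(142 + 3*6*2) = -58*(142 + 36) = -58*178 = -10324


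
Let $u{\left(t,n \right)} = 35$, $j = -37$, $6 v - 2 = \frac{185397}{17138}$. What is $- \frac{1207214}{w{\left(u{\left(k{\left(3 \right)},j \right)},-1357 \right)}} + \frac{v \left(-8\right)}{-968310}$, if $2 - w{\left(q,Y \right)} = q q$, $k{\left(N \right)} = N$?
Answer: $\frac{15025194059688269}{15221669071455} \approx 987.09$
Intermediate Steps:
$v = \frac{219673}{102828}$ ($v = \frac{1}{3} + \frac{185397 \cdot \frac{1}{17138}}{6} = \frac{1}{3} + \frac{1}{6} \cdot \frac{185397}{17138} = \frac{1}{3} + \frac{61799}{34276} = \frac{219673}{102828} \approx 2.1363$)
$w{\left(q,Y \right)} = 2 - q^{2}$ ($w{\left(q,Y \right)} = 2 - q q = 2 - q^{2}$)
$- \frac{1207214}{w{\left(u{\left(k{\left(3 \right)},j \right)},-1357 \right)}} + \frac{v \left(-8\right)}{-968310} = - \frac{1207214}{2 - 35^{2}} + \frac{\frac{219673}{102828} \left(-8\right)}{-968310} = - \frac{1207214}{2 - 1225} - - \frac{219673}{12446172585} = - \frac{1207214}{2 - 1225} + \frac{219673}{12446172585} = - \frac{1207214}{-1223} + \frac{219673}{12446172585} = \left(-1207214\right) \left(- \frac{1}{1223}\right) + \frac{219673}{12446172585} = \frac{1207214}{1223} + \frac{219673}{12446172585} = \frac{15025194059688269}{15221669071455}$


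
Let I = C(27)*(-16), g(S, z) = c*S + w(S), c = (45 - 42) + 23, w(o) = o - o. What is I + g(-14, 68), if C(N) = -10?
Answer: -204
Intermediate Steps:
w(o) = 0
c = 26 (c = 3 + 23 = 26)
g(S, z) = 26*S (g(S, z) = 26*S + 0 = 26*S)
I = 160 (I = -10*(-16) = 160)
I + g(-14, 68) = 160 + 26*(-14) = 160 - 364 = -204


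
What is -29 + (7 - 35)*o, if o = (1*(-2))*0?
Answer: -29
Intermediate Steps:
o = 0 (o = -2*0 = 0)
-29 + (7 - 35)*o = -29 + (7 - 35)*0 = -29 - 28*0 = -29 + 0 = -29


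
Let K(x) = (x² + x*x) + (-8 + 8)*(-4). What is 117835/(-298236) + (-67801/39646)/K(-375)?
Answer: -27373583823157/69280455796875 ≈ -0.39511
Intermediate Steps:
K(x) = 2*x² (K(x) = (x² + x²) + 0*(-4) = 2*x² + 0 = 2*x²)
117835/(-298236) + (-67801/39646)/K(-375) = 117835/(-298236) + (-67801/39646)/((2*(-375)²)) = 117835*(-1/298236) + (-67801*1/39646)/((2*140625)) = -117835/298236 - 67801/39646/281250 = -117835/298236 - 67801/39646*1/281250 = -117835/298236 - 67801/11150437500 = -27373583823157/69280455796875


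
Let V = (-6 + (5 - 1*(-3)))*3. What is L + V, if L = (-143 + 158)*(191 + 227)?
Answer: 6276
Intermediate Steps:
V = 6 (V = (-6 + (5 + 3))*3 = (-6 + 8)*3 = 2*3 = 6)
L = 6270 (L = 15*418 = 6270)
L + V = 6270 + 6 = 6276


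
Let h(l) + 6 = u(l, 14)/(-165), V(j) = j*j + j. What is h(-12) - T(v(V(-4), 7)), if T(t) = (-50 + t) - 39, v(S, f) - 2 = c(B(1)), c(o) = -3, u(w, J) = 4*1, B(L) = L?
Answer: 13856/165 ≈ 83.976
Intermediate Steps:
V(j) = j + j² (V(j) = j² + j = j + j²)
u(w, J) = 4
v(S, f) = -1 (v(S, f) = 2 - 3 = -1)
T(t) = -89 + t
h(l) = -994/165 (h(l) = -6 + 4/(-165) = -6 + 4*(-1/165) = -6 - 4/165 = -994/165)
h(-12) - T(v(V(-4), 7)) = -994/165 - (-89 - 1) = -994/165 - 1*(-90) = -994/165 + 90 = 13856/165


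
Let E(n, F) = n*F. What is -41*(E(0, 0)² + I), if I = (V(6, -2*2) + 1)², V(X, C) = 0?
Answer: -41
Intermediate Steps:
E(n, F) = F*n
I = 1 (I = (0 + 1)² = 1² = 1)
-41*(E(0, 0)² + I) = -41*((0*0)² + 1) = -41*(0² + 1) = -41*(0 + 1) = -41*1 = -41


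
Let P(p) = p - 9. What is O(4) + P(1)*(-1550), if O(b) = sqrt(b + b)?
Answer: 12400 + 2*sqrt(2) ≈ 12403.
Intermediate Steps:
P(p) = -9 + p
O(b) = sqrt(2)*sqrt(b) (O(b) = sqrt(2*b) = sqrt(2)*sqrt(b))
O(4) + P(1)*(-1550) = sqrt(2)*sqrt(4) + (-9 + 1)*(-1550) = sqrt(2)*2 - 8*(-1550) = 2*sqrt(2) + 12400 = 12400 + 2*sqrt(2)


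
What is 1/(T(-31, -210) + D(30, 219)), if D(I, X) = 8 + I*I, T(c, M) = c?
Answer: 1/877 ≈ 0.0011403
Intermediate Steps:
D(I, X) = 8 + I**2
1/(T(-31, -210) + D(30, 219)) = 1/(-31 + (8 + 30**2)) = 1/(-31 + (8 + 900)) = 1/(-31 + 908) = 1/877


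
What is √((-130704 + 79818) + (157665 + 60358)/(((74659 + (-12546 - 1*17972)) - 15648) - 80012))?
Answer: I*√799249870407/3963 ≈ 225.59*I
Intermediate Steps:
√((-130704 + 79818) + (157665 + 60358)/(((74659 + (-12546 - 1*17972)) - 15648) - 80012)) = √(-50886 + 218023/(((74659 + (-12546 - 17972)) - 15648) - 80012)) = √(-50886 + 218023/(((74659 - 30518) - 15648) - 80012)) = √(-50886 + 218023/((44141 - 15648) - 80012)) = √(-50886 + 218023/(28493 - 80012)) = √(-50886 + 218023/(-51519)) = √(-50886 + 218023*(-1/51519)) = √(-50886 - 16771/3963) = √(-201677989/3963) = I*√799249870407/3963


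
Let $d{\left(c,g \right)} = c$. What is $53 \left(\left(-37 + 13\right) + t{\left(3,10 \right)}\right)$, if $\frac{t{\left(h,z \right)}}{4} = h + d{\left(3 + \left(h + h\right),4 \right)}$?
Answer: $1272$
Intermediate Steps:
$t{\left(h,z \right)} = 12 + 12 h$ ($t{\left(h,z \right)} = 4 \left(h + \left(3 + \left(h + h\right)\right)\right) = 4 \left(h + \left(3 + 2 h\right)\right) = 4 \left(3 + 3 h\right) = 12 + 12 h$)
$53 \left(\left(-37 + 13\right) + t{\left(3,10 \right)}\right) = 53 \left(\left(-37 + 13\right) + \left(12 + 12 \cdot 3\right)\right) = 53 \left(-24 + \left(12 + 36\right)\right) = 53 \left(-24 + 48\right) = 53 \cdot 24 = 1272$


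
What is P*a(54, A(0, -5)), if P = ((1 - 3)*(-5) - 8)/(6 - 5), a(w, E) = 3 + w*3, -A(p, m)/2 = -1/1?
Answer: 330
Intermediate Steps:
A(p, m) = 2 (A(p, m) = -(-2)/1 = -(-2) = -2*(-1) = 2)
a(w, E) = 3 + 3*w
P = 2 (P = (-2*(-5) - 8)/1 = (10 - 8)*1 = 2*1 = 2)
P*a(54, A(0, -5)) = 2*(3 + 3*54) = 2*(3 + 162) = 2*165 = 330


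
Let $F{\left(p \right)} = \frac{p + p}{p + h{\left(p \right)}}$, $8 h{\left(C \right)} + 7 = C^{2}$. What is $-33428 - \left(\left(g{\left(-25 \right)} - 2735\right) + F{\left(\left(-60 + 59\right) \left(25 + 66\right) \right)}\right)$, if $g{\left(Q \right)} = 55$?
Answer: $- \frac{16573068}{539} \approx -30748.0$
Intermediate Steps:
$h{\left(C \right)} = - \frac{7}{8} + \frac{C^{2}}{8}$
$F{\left(p \right)} = \frac{2 p}{- \frac{7}{8} + p + \frac{p^{2}}{8}}$ ($F{\left(p \right)} = \frac{p + p}{p + \left(- \frac{7}{8} + \frac{p^{2}}{8}\right)} = \frac{2 p}{- \frac{7}{8} + p + \frac{p^{2}}{8}}$)
$-33428 - \left(\left(g{\left(-25 \right)} - 2735\right) + F{\left(\left(-60 + 59\right) \left(25 + 66\right) \right)}\right) = -33428 - \left(\left(55 - 2735\right) + \frac{16 \left(-60 + 59\right) \left(25 + 66\right)}{-7 + \left(\left(-60 + 59\right) \left(25 + 66\right)\right)^{2} + 8 \left(-60 + 59\right) \left(25 + 66\right)}\right) = -33428 - \left(-2680 + \frac{16 \left(\left(-1\right) 91\right)}{-7 + \left(\left(-1\right) 91\right)^{2} + 8 \left(\left(-1\right) 91\right)}\right) = -33428 - \left(-2680 + 16 \left(-91\right) \frac{1}{-7 + \left(-91\right)^{2} + 8 \left(-91\right)}\right) = -33428 - \left(-2680 + 16 \left(-91\right) \frac{1}{-7 + 8281 - 728}\right) = -33428 - \left(-2680 + 16 \left(-91\right) \frac{1}{7546}\right) = -33428 - \left(-2680 - \frac{104}{539}\right) = -33428 - - \frac{1444624}{539} = -33428 + \frac{1444624}{539} = - \frac{16573068}{539}$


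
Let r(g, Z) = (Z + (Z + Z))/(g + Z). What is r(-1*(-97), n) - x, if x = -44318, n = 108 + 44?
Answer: 3678546/83 ≈ 44320.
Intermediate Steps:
n = 152
r(g, Z) = 3*Z/(Z + g) (r(g, Z) = (Z + 2*Z)/(Z + g) = (3*Z)/(Z + g) = 3*Z/(Z + g))
r(-1*(-97), n) - x = 3*152/(152 - 1*(-97)) - 1*(-44318) = 3*152/(152 + 97) + 44318 = 3*152/249 + 44318 = 3*152*(1/249) + 44318 = 152/83 + 44318 = 3678546/83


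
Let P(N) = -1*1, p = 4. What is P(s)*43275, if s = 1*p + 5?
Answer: -43275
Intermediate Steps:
s = 9 (s = 1*4 + 5 = 4 + 5 = 9)
P(N) = -1
P(s)*43275 = -1*43275 = -43275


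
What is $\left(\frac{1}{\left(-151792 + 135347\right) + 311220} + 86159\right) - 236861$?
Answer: $- \frac{44423182049}{294775} \approx -1.507 \cdot 10^{5}$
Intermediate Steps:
$\left(\frac{1}{\left(-151792 + 135347\right) + 311220} + 86159\right) - 236861 = \left(\frac{1}{-16445 + 311220} + 86159\right) - 236861 = \left(\frac{1}{294775} + 86159\right) - 236861 = \frac{25397519226}{294775} - 236861 = - \frac{44423182049}{294775}$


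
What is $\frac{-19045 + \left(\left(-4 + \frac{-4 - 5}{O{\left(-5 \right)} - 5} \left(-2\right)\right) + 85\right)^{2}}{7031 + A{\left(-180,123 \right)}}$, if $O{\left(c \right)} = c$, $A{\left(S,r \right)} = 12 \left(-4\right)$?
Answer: $- \frac{319309}{174575} \approx -1.8291$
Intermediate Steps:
$A{\left(S,r \right)} = -48$
$\frac{-19045 + \left(\left(-4 + \frac{-4 - 5}{O{\left(-5 \right)} - 5} \left(-2\right)\right) + 85\right)^{2}}{7031 + A{\left(-180,123 \right)}} = \frac{-19045 + \left(\left(-4 + \frac{-4 - 5}{-5 - 5} \left(-2\right)\right) + 85\right)^{2}}{7031 - 48} = \frac{-19045 + \left(\left(-4 + - \frac{9}{-10} \left(-2\right)\right) + 85\right)^{2}}{6983} = \left(-19045 + \left(\left(-4 + \left(-9\right) \left(- \frac{1}{10}\right) \left(-2\right)\right) + 85\right)^{2}\right) \frac{1}{6983} = \left(-19045 + \left(\left(-4 + \frac{9}{10} \left(-2\right)\right) + 85\right)^{2}\right) \frac{1}{6983} = \left(-19045 + \left(\left(-4 - \frac{9}{5}\right) + 85\right)^{2}\right) \frac{1}{6983} = \left(-19045 + \left(- \frac{29}{5} + 85\right)^{2}\right) \frac{1}{6983} = \left(-19045 + \left(\frac{396}{5}\right)^{2}\right) \frac{1}{6983} = \left(-19045 + \frac{156816}{25}\right) \frac{1}{6983} = \left(- \frac{319309}{25}\right) \frac{1}{6983} = - \frac{319309}{174575}$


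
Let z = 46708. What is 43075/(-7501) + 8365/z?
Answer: -1949201235/350356708 ≈ -5.5635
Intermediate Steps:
43075/(-7501) + 8365/z = 43075/(-7501) + 8365/46708 = 43075*(-1/7501) + 8365*(1/46708) = -43075/7501 + 8365/46708 = -1949201235/350356708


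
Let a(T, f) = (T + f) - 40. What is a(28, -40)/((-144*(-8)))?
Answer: -13/288 ≈ -0.045139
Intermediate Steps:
a(T, f) = -40 + T + f
a(28, -40)/((-144*(-8))) = (-40 + 28 - 40)/((-144*(-8))) = -52/1152 = -52*1/1152 = -13/288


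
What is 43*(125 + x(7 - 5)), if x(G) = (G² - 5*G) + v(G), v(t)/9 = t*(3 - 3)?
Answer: 5117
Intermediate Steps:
v(t) = 0 (v(t) = 9*(t*(3 - 3)) = 9*(t*0) = 9*0 = 0)
x(G) = G² - 5*G (x(G) = (G² - 5*G) + 0 = G² - 5*G)
43*(125 + x(7 - 5)) = 43*(125 + (7 - 5)*(-5 + (7 - 5))) = 43*(125 + 2*(-5 + 2)) = 43*(125 + 2*(-3)) = 43*(125 - 6) = 43*119 = 5117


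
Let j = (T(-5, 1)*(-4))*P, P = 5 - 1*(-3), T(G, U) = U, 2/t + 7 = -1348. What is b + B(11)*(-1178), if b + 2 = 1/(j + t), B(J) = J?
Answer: -561972875/43362 ≈ -12960.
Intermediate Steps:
t = -2/1355 (t = 2/(-7 - 1348) = 2/(-1355) = 2*(-1/1355) = -2/1355 ≈ -0.0014760)
P = 8 (P = 5 + 3 = 8)
j = -32 (j = (1*(-4))*8 = -4*8 = -32)
b = -88079/43362 (b = -2 + 1/(-32 - 2/1355) = -2 + 1/(-43362/1355) = -2 - 1355/43362 = -88079/43362 ≈ -2.0313)
b + B(11)*(-1178) = -88079/43362 + 11*(-1178) = -88079/43362 - 12958 = -561972875/43362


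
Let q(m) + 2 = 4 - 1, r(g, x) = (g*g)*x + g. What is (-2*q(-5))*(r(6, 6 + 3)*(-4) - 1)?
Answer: 2642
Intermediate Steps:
r(g, x) = g + x*g² (r(g, x) = g²*x + g = x*g² + g = g + x*g²)
q(m) = 1 (q(m) = -2 + (4 - 1) = -2 + 3 = 1)
(-2*q(-5))*(r(6, 6 + 3)*(-4) - 1) = (-2*1)*((6*(1 + 6*(6 + 3)))*(-4) - 1) = -2*((6*(1 + 6*9))*(-4) - 1) = -2*((6*(1 + 54))*(-4) - 1) = -2*((6*55)*(-4) - 1) = -2*(330*(-4) - 1) = -2*(-1320 - 1) = -2*(-1321) = 2642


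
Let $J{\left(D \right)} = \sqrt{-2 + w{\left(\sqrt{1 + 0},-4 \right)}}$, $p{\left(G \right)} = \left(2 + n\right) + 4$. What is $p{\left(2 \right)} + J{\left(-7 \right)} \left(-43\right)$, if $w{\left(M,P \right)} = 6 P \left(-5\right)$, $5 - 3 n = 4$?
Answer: $\frac{19}{3} - 43 \sqrt{118} \approx -460.77$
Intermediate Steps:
$n = \frac{1}{3}$ ($n = \frac{5}{3} - \frac{4}{3} = \frac{1}{3} \approx 0.33333$)
$p{\left(G \right)} = \frac{19}{3}$ ($p{\left(G \right)} = \left(2 + \frac{1}{3}\right) + 4 = \frac{7}{3} + 4 = \frac{19}{3}$)
$w{\left(M,P \right)} = - 30 P$
$J{\left(D \right)} = \sqrt{118}$ ($J{\left(D \right)} = \sqrt{-2 - -120} = \sqrt{-2 + 120} = \sqrt{118}$)
$p{\left(2 \right)} + J{\left(-7 \right)} \left(-43\right) = \frac{19}{3} + \sqrt{118} \left(-43\right) = \frac{19}{3} - 43 \sqrt{118}$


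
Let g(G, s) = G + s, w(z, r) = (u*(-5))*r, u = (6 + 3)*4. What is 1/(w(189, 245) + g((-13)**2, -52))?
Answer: -1/43983 ≈ -2.2736e-5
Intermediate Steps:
u = 36 (u = 9*4 = 36)
w(z, r) = -180*r (w(z, r) = (36*(-5))*r = -180*r)
1/(w(189, 245) + g((-13)**2, -52)) = 1/(-180*245 + ((-13)**2 - 52)) = 1/(-44100 + (169 - 52)) = 1/(-44100 + 117) = 1/(-43983) = -1/43983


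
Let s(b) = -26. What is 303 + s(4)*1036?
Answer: -26633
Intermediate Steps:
303 + s(4)*1036 = 303 - 26*1036 = 303 - 26936 = -26633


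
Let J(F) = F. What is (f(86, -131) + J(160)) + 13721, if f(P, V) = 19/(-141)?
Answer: 1957202/141 ≈ 13881.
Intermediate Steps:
f(P, V) = -19/141 (f(P, V) = 19*(-1/141) = -19/141)
(f(86, -131) + J(160)) + 13721 = (-19/141 + 160) + 13721 = 22541/141 + 13721 = 1957202/141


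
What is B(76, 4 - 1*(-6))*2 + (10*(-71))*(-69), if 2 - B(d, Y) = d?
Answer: 48842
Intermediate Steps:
B(d, Y) = 2 - d
B(76, 4 - 1*(-6))*2 + (10*(-71))*(-69) = (2 - 1*76)*2 + (10*(-71))*(-69) = (2 - 76)*2 - 710*(-69) = -74*2 + 48990 = -148 + 48990 = 48842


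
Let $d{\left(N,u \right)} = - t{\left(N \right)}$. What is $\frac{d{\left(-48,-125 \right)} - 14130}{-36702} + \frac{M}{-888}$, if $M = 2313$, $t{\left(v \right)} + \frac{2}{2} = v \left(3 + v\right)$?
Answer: $- \frac{11737849}{5431896} \approx -2.1609$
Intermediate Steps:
$t{\left(v \right)} = -1 + v \left(3 + v\right)$
$d{\left(N,u \right)} = 1 - N^{2} - 3 N$ ($d{\left(N,u \right)} = - (-1 + N^{2} + 3 N) = 1 - N^{2} - 3 N$)
$\frac{d{\left(-48,-125 \right)} - 14130}{-36702} + \frac{M}{-888} = \frac{\left(1 - \left(-48\right)^{2} - -144\right) - 14130}{-36702} + \frac{2313}{-888} = \left(\left(1 - 2304 + 144\right) - 14130\right) \left(- \frac{1}{36702}\right) + 2313 \left(- \frac{1}{888}\right) = \left(\left(1 - 2304 + 144\right) - 14130\right) \left(- \frac{1}{36702}\right) - \frac{771}{296} = \left(-2159 - 14130\right) \left(- \frac{1}{36702}\right) - \frac{771}{296} = \left(-16289\right) \left(- \frac{1}{36702}\right) - \frac{771}{296} = \frac{16289}{36702} - \frac{771}{296} = - \frac{11737849}{5431896}$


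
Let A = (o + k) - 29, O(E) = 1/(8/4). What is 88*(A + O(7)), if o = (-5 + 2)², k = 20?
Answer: 44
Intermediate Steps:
O(E) = ½ (O(E) = 1/(8*(¼)) = 1/2 = ½)
o = 9 (o = (-3)² = 9)
A = 0 (A = (9 + 20) - 29 = 29 - 29 = 0)
88*(A + O(7)) = 88*(0 + ½) = 88*(½) = 44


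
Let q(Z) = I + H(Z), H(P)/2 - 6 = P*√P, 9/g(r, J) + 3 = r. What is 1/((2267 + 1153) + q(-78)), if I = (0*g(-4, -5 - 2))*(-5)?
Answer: 11/43836 + I*√78/87672 ≈ 0.00025094 + 0.00010074*I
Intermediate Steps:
g(r, J) = 9/(-3 + r)
H(P) = 12 + 2*P^(3/2) (H(P) = 12 + 2*(P*√P) = 12 + 2*P^(3/2))
I = 0 (I = (0*(9/(-3 - 4)))*(-5) = (0*(9/(-7)))*(-5) = (0*(9*(-⅐)))*(-5) = (0*(-9/7))*(-5) = 0*(-5) = 0)
q(Z) = 12 + 2*Z^(3/2) (q(Z) = 0 + (12 + 2*Z^(3/2)) = 12 + 2*Z^(3/2))
1/((2267 + 1153) + q(-78)) = 1/((2267 + 1153) + (12 + 2*(-78)^(3/2))) = 1/(3420 + (12 + 2*(-78*I*√78))) = 1/(3420 + (12 - 156*I*√78)) = 1/(3432 - 156*I*√78)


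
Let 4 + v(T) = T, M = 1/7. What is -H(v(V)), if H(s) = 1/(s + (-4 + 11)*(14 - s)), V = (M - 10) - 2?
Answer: -7/1352 ≈ -0.0051775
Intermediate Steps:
M = ⅐ ≈ 0.14286
V = -83/7 (V = (⅐ - 10) - 2 = -69/7 - 2 = -83/7 ≈ -11.857)
v(T) = -4 + T
H(s) = 1/(98 - 6*s) (H(s) = 1/(s + 7*(14 - s)) = 1/(s + (98 - 7*s)) = 1/(98 - 6*s))
-H(v(V)) = -(-1)/(-98 + 6*(-4 - 83/7)) = -(-1)/(-98 + 6*(-111/7)) = -(-1)/(-98 - 666/7) = -(-1)/(-1352/7) = -(-1)*(-7)/1352 = -1*7/1352 = -7/1352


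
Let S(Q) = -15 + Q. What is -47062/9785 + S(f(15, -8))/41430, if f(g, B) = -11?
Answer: -195003307/40539255 ≈ -4.8102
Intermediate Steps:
-47062/9785 + S(f(15, -8))/41430 = -47062/9785 + (-15 - 11)/41430 = -47062*1/9785 - 26*1/41430 = -47062/9785 - 13/20715 = -195003307/40539255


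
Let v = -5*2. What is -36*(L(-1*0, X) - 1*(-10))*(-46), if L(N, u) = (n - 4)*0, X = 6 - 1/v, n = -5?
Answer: 16560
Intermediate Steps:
v = -10
X = 61/10 (X = 6 - 1/(-10) = 6 - 1*(-⅒) = 6 + ⅒ = 61/10 ≈ 6.1000)
L(N, u) = 0 (L(N, u) = (-5 - 4)*0 = -9*0 = 0)
-36*(L(-1*0, X) - 1*(-10))*(-46) = -36*(0 - 1*(-10))*(-46) = -36*(0 + 10)*(-46) = -36*10*(-46) = -360*(-46) = 16560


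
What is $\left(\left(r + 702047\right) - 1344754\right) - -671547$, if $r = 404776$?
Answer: $433616$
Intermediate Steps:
$\left(\left(r + 702047\right) - 1344754\right) - -671547 = \left(\left(404776 + 702047\right) - 1344754\right) - -671547 = \left(1106823 - 1344754\right) + 671547 = -237931 + 671547 = 433616$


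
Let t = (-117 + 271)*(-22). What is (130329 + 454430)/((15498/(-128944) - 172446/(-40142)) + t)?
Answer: -756688386299608/4378727891579 ≈ -172.81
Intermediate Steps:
t = -3388 (t = 154*(-22) = -3388)
(130329 + 454430)/((15498/(-128944) - 172446/(-40142)) + t) = (130329 + 454430)/((15498/(-128944) - 172446/(-40142)) - 3388) = 584759/((15498*(-1/128944) - 172446*(-1/40142)) - 3388) = 584759/((-7749/64472 + 86223/20071) - 3388) = 584759/(5403439077/1294017512 - 3388) = 584759/(-4378727891579/1294017512) = 584759*(-1294017512/4378727891579) = -756688386299608/4378727891579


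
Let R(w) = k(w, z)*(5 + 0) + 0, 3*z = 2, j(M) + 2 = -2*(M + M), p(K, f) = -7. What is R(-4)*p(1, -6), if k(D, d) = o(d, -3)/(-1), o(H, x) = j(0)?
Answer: -70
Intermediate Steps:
j(M) = -2 - 4*M (j(M) = -2 - 2*(M + M) = -2 - 4*M)
z = ⅔ (z = (⅓)*2 = ⅔ ≈ 0.66667)
o(H, x) = -2 (o(H, x) = -2 - 4*0 = -2 + 0 = -2)
k(D, d) = 2 (k(D, d) = -2/(-1) = -2*(-1) = 2)
R(w) = 10 (R(w) = 2*(5 + 0) + 0 = 2*5 + 0 = 10 + 0 = 10)
R(-4)*p(1, -6) = 10*(-7) = -70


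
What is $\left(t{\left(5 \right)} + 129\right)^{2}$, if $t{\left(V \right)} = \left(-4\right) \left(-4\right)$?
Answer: $21025$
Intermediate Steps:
$t{\left(V \right)} = 16$
$\left(t{\left(5 \right)} + 129\right)^{2} = \left(16 + 129\right)^{2} = 145^{2} = 21025$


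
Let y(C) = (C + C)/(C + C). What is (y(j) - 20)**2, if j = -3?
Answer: 361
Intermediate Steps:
y(C) = 1 (y(C) = (2*C)/((2*C)) = (2*C)*(1/(2*C)) = 1)
(y(j) - 20)**2 = (1 - 20)**2 = (-19)**2 = 361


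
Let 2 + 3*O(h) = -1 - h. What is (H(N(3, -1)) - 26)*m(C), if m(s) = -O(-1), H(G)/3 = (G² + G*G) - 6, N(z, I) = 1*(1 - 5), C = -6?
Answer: 104/3 ≈ 34.667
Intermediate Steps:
N(z, I) = -4 (N(z, I) = 1*(-4) = -4)
O(h) = -1 - h/3 (O(h) = -⅔ + (-1 - h)/3 = -⅔ + (-⅓ - h/3) = -1 - h/3)
H(G) = -18 + 6*G² (H(G) = 3*((G² + G*G) - 6) = 3*((G² + G²) - 6) = 3*(2*G² - 6) = 3*(-6 + 2*G²) = -18 + 6*G²)
m(s) = ⅔ (m(s) = -(-1 - ⅓*(-1)) = -(-1 + ⅓) = -1*(-⅔) = ⅔)
(H(N(3, -1)) - 26)*m(C) = ((-18 + 6*(-4)²) - 26)*(⅔) = ((-18 + 6*16) - 26)*(⅔) = ((-18 + 96) - 26)*(⅔) = (78 - 26)*(⅔) = 52*(⅔) = 104/3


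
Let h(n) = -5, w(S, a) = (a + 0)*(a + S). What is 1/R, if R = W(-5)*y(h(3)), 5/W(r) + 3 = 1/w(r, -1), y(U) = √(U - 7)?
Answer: 17*I*√3/180 ≈ 0.16358*I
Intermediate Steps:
w(S, a) = a*(S + a)
y(U) = √(-7 + U)
W(r) = 5/(-3 + 1/(1 - r)) (W(r) = 5/(-3 + 1/(-(r - 1))) = 5/(-3 + 1/(-(-1 + r))) = 5/(-3 + 1/(1 - r)))
R = -60*I*√3/17 (R = (5*(1 - 1*(-5))/(-2 + 3*(-5)))*√(-7 - 5) = (5*(1 + 5)/(-2 - 15))*√(-12) = (5*6/(-17))*(2*I*√3) = (5*(-1/17)*6)*(2*I*√3) = -60*I*√3/17 ≈ -6.1131*I)
1/R = 1/(-60*I*√3/17) = 17*I*√3/180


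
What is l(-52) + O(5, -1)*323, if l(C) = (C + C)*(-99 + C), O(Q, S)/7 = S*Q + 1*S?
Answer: 2138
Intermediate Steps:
O(Q, S) = 7*S + 7*Q*S (O(Q, S) = 7*(S*Q + 1*S) = 7*(Q*S + S) = 7*(S + Q*S) = 7*S + 7*Q*S)
l(C) = 2*C*(-99 + C) (l(C) = (2*C)*(-99 + C) = 2*C*(-99 + C))
l(-52) + O(5, -1)*323 = 2*(-52)*(-99 - 52) + (7*(-1)*(1 + 5))*323 = 2*(-52)*(-151) + (7*(-1)*6)*323 = 15704 - 42*323 = 15704 - 13566 = 2138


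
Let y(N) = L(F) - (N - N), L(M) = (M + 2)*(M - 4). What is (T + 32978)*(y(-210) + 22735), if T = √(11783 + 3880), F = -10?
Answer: 753448366 + 22847*√15663 ≈ 7.5631e+8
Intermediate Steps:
T = √15663 ≈ 125.15
L(M) = (-4 + M)*(2 + M) (L(M) = (2 + M)*(-4 + M) = (-4 + M)*(2 + M))
y(N) = 112 (y(N) = (-8 + (-10)² - 2*(-10)) - (N - N) = (-8 + 100 + 20) - 1*0 = 112 + 0 = 112)
(T + 32978)*(y(-210) + 22735) = (√15663 + 32978)*(112 + 22735) = (32978 + √15663)*22847 = 753448366 + 22847*√15663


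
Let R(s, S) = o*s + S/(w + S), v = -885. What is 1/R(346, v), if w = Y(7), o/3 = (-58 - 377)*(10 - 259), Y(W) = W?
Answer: 878/98714392545 ≈ 8.8943e-9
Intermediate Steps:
o = 324945 (o = 3*((-58 - 377)*(10 - 259)) = 3*(-435*(-249)) = 3*108315 = 324945)
w = 7
R(s, S) = 324945*s + S/(7 + S)
1/R(346, v) = 1/((-885 + 2274615*346 + 324945*(-885)*346)/(7 - 885)) = 1/((-885 + 787016790 - 99501408450)/(-878)) = 1/(-1/878*(-98714392545)) = 1/(98714392545/878) = 878/98714392545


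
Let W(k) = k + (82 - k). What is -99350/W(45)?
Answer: -49675/41 ≈ -1211.6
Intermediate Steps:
W(k) = 82
-99350/W(45) = -99350/82 = -99350*1/82 = -49675/41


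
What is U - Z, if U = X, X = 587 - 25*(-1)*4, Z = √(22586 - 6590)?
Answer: 687 - 2*√3999 ≈ 560.52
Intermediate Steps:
Z = 2*√3999 (Z = √15996 = 2*√3999 ≈ 126.48)
X = 687 (X = 587 + 25*4 = 587 + 100 = 687)
U = 687
U - Z = 687 - 2*√3999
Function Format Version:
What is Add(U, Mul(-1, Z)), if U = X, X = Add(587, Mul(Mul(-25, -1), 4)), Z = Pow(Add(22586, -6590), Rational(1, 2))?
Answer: Add(687, Mul(-2, Pow(3999, Rational(1, 2)))) ≈ 560.52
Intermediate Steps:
Z = Mul(2, Pow(3999, Rational(1, 2))) (Z = Pow(15996, Rational(1, 2)) = Mul(2, Pow(3999, Rational(1, 2))) ≈ 126.48)
X = 687 (X = Add(587, Mul(25, 4)) = Add(587, 100) = 687)
U = 687
Add(U, Mul(-1, Z)) = Add(687, Mul(-1, Mul(2, Pow(3999, Rational(1, 2))))) = Add(687, Mul(-2, Pow(3999, Rational(1, 2))))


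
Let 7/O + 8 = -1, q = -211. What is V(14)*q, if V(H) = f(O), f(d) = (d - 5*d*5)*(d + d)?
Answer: 165424/27 ≈ 6126.8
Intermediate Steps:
O = -7/9 (O = 7/(-8 - 1) = 7/(-9) = 7*(-⅑) = -7/9 ≈ -0.77778)
f(d) = -48*d² (f(d) = (d - 25*d)*(2*d) = (-24*d)*(2*d) = -48*d²)
V(H) = -784/27 (V(H) = -48*(-7/9)² = -48*49/81 = -784/27)
V(14)*q = -784/27*(-211) = 165424/27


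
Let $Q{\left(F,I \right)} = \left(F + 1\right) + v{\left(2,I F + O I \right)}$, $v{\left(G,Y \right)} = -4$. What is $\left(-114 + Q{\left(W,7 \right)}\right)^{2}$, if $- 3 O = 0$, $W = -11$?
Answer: $16384$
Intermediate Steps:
$O = 0$ ($O = \left(- \frac{1}{3}\right) 0 = 0$)
$Q{\left(F,I \right)} = -3 + F$ ($Q{\left(F,I \right)} = \left(F + 1\right) - 4 = \left(1 + F\right) - 4 = -3 + F$)
$\left(-114 + Q{\left(W,7 \right)}\right)^{2} = \left(-114 - 14\right)^{2} = \left(-128\right)^{2} = 16384$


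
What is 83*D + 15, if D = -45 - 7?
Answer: -4301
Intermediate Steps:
D = -52
83*D + 15 = 83*(-52) + 15 = -4316 + 15 = -4301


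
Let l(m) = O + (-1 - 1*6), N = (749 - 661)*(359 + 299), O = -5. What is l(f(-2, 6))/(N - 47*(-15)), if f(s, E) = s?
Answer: -12/58609 ≈ -0.00020475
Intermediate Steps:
N = 57904 (N = 88*658 = 57904)
l(m) = -12 (l(m) = -5 + (-1 - 1*6) = -5 + (-1 - 6) = -5 - 7 = -12)
l(f(-2, 6))/(N - 47*(-15)) = -12/(57904 - 47*(-15)) = -12/(57904 + 705) = -12/58609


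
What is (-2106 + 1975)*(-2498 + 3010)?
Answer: -67072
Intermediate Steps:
(-2106 + 1975)*(-2498 + 3010) = -131*512 = -67072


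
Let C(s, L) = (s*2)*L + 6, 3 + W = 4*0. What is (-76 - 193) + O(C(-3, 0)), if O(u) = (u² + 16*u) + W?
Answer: -140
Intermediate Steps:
W = -3 (W = -3 + 4*0 = -3 + 0 = -3)
C(s, L) = 6 + 2*L*s (C(s, L) = (2*s)*L + 6 = 2*L*s + 6 = 6 + 2*L*s)
O(u) = -3 + u² + 16*u (O(u) = (u² + 16*u) - 3 = -3 + u² + 16*u)
(-76 - 193) + O(C(-3, 0)) = (-76 - 193) + (-3 + (6 + 2*0*(-3))² + 16*(6 + 2*0*(-3))) = -269 + (-3 + (6 + 0)² + 16*(6 + 0)) = -269 + (-3 + 6² + 16*6) = -269 + (-3 + 36 + 96) = -269 + 129 = -140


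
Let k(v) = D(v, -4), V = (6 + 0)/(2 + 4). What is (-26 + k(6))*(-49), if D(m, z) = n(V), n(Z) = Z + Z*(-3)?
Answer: 1372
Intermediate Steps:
V = 1 (V = 6/6 = 6*(1/6) = 1)
n(Z) = -2*Z (n(Z) = Z - 3*Z = -2*Z)
D(m, z) = -2 (D(m, z) = -2*1 = -2)
k(v) = -2
(-26 + k(6))*(-49) = (-26 - 2)*(-49) = -28*(-49) = 1372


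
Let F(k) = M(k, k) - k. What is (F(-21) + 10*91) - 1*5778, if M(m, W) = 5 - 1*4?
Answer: -4846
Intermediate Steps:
M(m, W) = 1 (M(m, W) = 5 - 4 = 1)
F(k) = 1 - k
(F(-21) + 10*91) - 1*5778 = ((1 - 1*(-21)) + 10*91) - 1*5778 = ((1 + 21) + 910) - 5778 = (22 + 910) - 5778 = 932 - 5778 = -4846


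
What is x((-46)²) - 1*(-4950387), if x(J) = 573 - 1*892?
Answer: 4950068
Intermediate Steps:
x(J) = -319 (x(J) = 573 - 892 = -319)
x((-46)²) - 1*(-4950387) = -319 - 1*(-4950387) = -319 + 4950387 = 4950068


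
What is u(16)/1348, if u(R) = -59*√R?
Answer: -59/337 ≈ -0.17507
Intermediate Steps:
u(16)/1348 = -59*√16/1348 = -59*4*(1/1348) = -236*1/1348 = -59/337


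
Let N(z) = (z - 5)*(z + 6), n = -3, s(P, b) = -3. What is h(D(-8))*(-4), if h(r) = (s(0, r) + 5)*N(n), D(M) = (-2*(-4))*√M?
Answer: 192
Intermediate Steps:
N(z) = (-5 + z)*(6 + z)
D(M) = 8*√M
h(r) = -48 (h(r) = (-3 + 5)*(-30 - 3 + (-3)²) = 2*(-30 - 3 + 9) = 2*(-24) = -48)
h(D(-8))*(-4) = -48*(-4) = 192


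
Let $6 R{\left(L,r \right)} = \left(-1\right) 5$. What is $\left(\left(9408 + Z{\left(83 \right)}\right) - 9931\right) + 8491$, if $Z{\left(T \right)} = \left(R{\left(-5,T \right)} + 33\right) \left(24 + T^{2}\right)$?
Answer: $\frac{1382017}{6} \approx 2.3034 \cdot 10^{5}$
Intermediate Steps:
$R{\left(L,r \right)} = - \frac{5}{6}$ ($R{\left(L,r \right)} = \frac{\left(-1\right) 5}{6} = \frac{1}{6} \left(-5\right) = - \frac{5}{6}$)
$Z{\left(T \right)} = 772 + \frac{193 T^{2}}{6}$ ($Z{\left(T \right)} = \left(- \frac{5}{6} + 33\right) \left(24 + T^{2}\right) = \frac{193 \left(24 + T^{2}\right)}{6} = 772 + \frac{193 T^{2}}{6}$)
$\left(\left(9408 + Z{\left(83 \right)}\right) - 9931\right) + 8491 = \left(\left(9408 + \left(772 + \frac{193 \cdot 83^{2}}{6}\right)\right) - 9931\right) + 8491 = \left(\left(9408 + \left(772 + \frac{193}{6} \cdot 6889\right)\right) - 9931\right) + 8491 = \left(\left(9408 + \left(772 + \frac{1329577}{6}\right)\right) - 9931\right) + 8491 = \left(\left(9408 + \frac{1334209}{6}\right) - 9931\right) + 8491 = \left(\frac{1390657}{6} - 9931\right) + 8491 = \frac{1331071}{6} + 8491 = \frac{1382017}{6}$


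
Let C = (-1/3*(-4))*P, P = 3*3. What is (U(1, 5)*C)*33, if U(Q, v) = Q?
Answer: 396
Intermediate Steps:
P = 9
C = 12 (C = (-1/3*(-4))*9 = (-1*⅓*(-4))*9 = -⅓*(-4)*9 = (4/3)*9 = 12)
(U(1, 5)*C)*33 = (1*12)*33 = 12*33 = 396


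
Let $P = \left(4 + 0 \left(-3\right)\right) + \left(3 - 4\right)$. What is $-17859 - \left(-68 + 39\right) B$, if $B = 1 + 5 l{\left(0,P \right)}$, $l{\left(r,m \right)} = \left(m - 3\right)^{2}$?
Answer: $-17830$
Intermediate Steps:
$P = 3$ ($P = \left(4 + 0\right) - 1 = 4 - 1 = 3$)
$l{\left(r,m \right)} = \left(-3 + m\right)^{2}$
$B = 1$ ($B = 1 + 5 \left(-3 + 3\right)^{2} = 1 + 5 \cdot 0^{2} = 1 + 5 \cdot 0 = 1 + 0 = 1$)
$-17859 - \left(-68 + 39\right) B = -17859 - \left(-68 + 39\right) 1 = -17859 - \left(-29\right) 1 = -17859 - -29 = -17859 + 29 = -17830$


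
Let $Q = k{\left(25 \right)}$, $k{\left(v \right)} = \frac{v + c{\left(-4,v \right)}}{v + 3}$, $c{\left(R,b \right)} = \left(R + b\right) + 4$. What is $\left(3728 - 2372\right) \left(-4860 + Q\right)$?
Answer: $- \frac{46114170}{7} \approx -6.5877 \cdot 10^{6}$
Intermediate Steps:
$c{\left(R,b \right)} = 4 + R + b$
$k{\left(v \right)} = \frac{2 v}{3 + v}$ ($k{\left(v \right)} = \frac{v + \left(4 - 4 + v\right)}{v + 3} = \frac{v + v}{3 + v} = \frac{2 v}{3 + v}$)
$Q = \frac{25}{14}$ ($Q = 2 \cdot 25 \frac{1}{3 + 25} = 2 \cdot 25 \cdot \frac{1}{28} = \frac{25}{14} \approx 1.7857$)
$\left(3728 - 2372\right) \left(-4860 + Q\right) = \left(3728 - 2372\right) \left(-4860 + \frac{25}{14}\right) = 1356 \left(- \frac{68015}{14}\right) = - \frac{46114170}{7}$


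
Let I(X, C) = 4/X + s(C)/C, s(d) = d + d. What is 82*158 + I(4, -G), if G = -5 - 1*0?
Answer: 12959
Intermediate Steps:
G = -5 (G = -5 + 0 = -5)
s(d) = 2*d
I(X, C) = 2 + 4/X (I(X, C) = 4/X + (2*C)/C = 4/X + 2 = 2 + 4/X)
82*158 + I(4, -G) = 82*158 + (2 + 4/4) = 12956 + (2 + 4*(1/4)) = 12956 + (2 + 1) = 12956 + 3 = 12959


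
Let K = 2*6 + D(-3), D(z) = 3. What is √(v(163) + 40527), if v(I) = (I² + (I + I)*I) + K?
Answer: 3*√13361 ≈ 346.77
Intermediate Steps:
K = 15 (K = 2*6 + 3 = 12 + 3 = 15)
v(I) = 15 + 3*I² (v(I) = (I² + (I + I)*I) + 15 = (I² + (2*I)*I) + 15 = (I² + 2*I²) + 15 = 3*I² + 15 = 15 + 3*I²)
√(v(163) + 40527) = √((15 + 3*163²) + 40527) = √((15 + 3*26569) + 40527) = √((15 + 79707) + 40527) = √(79722 + 40527) = √120249 = 3*√13361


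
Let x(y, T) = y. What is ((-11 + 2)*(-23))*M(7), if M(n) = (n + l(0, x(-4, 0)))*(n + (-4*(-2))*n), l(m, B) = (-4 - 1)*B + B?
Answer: 299943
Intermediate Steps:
l(m, B) = -4*B (l(m, B) = -5*B + B = -4*B)
M(n) = 9*n*(16 + n) (M(n) = (n - 4*(-4))*(n + (-4*(-2))*n) = (n + 16)*(n + 8*n) = (16 + n)*(9*n) = 9*n*(16 + n))
((-11 + 2)*(-23))*M(7) = ((-11 + 2)*(-23))*(9*7*(16 + 7)) = (-9*(-23))*(9*7*23) = 207*1449 = 299943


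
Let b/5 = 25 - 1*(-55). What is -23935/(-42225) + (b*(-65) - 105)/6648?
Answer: -62877583/18714120 ≈ -3.3599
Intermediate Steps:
b = 400 (b = 5*(25 - 1*(-55)) = 5*(25 + 55) = 5*80 = 400)
-23935/(-42225) + (b*(-65) - 105)/6648 = -23935/(-42225) + (400*(-65) - 105)/6648 = -23935*(-1/42225) + (-26000 - 105)*(1/6648) = 4787/8445 - 26105*1/6648 = 4787/8445 - 26105/6648 = -62877583/18714120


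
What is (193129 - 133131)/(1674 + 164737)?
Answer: 59998/166411 ≈ 0.36054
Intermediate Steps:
(193129 - 133131)/(1674 + 164737) = 59998/166411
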